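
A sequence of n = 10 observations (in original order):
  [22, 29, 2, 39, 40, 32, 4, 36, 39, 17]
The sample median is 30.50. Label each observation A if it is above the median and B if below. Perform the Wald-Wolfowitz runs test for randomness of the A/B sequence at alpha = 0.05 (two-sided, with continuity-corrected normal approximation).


Step 1: Compute median = 30.50; label A = above, B = below.
Labels in order: BBBAAABAAB  (n_A = 5, n_B = 5)
Step 2: Count runs R = 5.
Step 3: Under H0 (random ordering), E[R] = 2*n_A*n_B/(n_A+n_B) + 1 = 2*5*5/10 + 1 = 6.0000.
        Var[R] = 2*n_A*n_B*(2*n_A*n_B - n_A - n_B) / ((n_A+n_B)^2 * (n_A+n_B-1)) = 2000/900 = 2.2222.
        SD[R] = 1.4907.
Step 4: Continuity-corrected z = (R + 0.5 - E[R]) / SD[R] = (5 + 0.5 - 6.0000) / 1.4907 = -0.3354.
Step 5: Two-sided p-value via normal approximation = 2*(1 - Phi(|z|)) = 0.737316.
Step 6: alpha = 0.05. fail to reject H0.

R = 5, z = -0.3354, p = 0.737316, fail to reject H0.


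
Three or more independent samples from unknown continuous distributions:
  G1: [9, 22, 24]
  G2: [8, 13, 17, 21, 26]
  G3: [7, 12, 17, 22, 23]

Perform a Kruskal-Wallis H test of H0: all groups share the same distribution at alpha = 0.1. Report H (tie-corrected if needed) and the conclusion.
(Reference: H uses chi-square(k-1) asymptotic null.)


Step 1: Combine all N = 13 observations and assign midranks.
sorted (value, group, rank): (7,G3,1), (8,G2,2), (9,G1,3), (12,G3,4), (13,G2,5), (17,G2,6.5), (17,G3,6.5), (21,G2,8), (22,G1,9.5), (22,G3,9.5), (23,G3,11), (24,G1,12), (26,G2,13)
Step 2: Sum ranks within each group.
R_1 = 24.5 (n_1 = 3)
R_2 = 34.5 (n_2 = 5)
R_3 = 32 (n_3 = 5)
Step 3: H = 12/(N(N+1)) * sum(R_i^2/n_i) - 3(N+1)
     = 12/(13*14) * (24.5^2/3 + 34.5^2/5 + 32^2/5) - 3*14
     = 0.065934 * 642.933 - 42
     = 0.391209.
Step 4: Ties present; correction factor C = 1 - 12/(13^3 - 13) = 0.994505. Corrected H = 0.391209 / 0.994505 = 0.393370.
Step 5: Under H0, H ~ chi^2(2); p-value = 0.821449.
Step 6: alpha = 0.1. fail to reject H0.

H = 0.3934, df = 2, p = 0.821449, fail to reject H0.


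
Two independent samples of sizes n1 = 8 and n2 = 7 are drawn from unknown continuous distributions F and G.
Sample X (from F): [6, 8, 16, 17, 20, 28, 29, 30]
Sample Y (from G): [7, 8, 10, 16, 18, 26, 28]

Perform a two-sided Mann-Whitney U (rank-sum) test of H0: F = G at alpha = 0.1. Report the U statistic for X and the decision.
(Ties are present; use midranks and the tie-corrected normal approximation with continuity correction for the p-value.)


Step 1: Combine and sort all 15 observations; assign midranks.
sorted (value, group): (6,X), (7,Y), (8,X), (8,Y), (10,Y), (16,X), (16,Y), (17,X), (18,Y), (20,X), (26,Y), (28,X), (28,Y), (29,X), (30,X)
ranks: 6->1, 7->2, 8->3.5, 8->3.5, 10->5, 16->6.5, 16->6.5, 17->8, 18->9, 20->10, 26->11, 28->12.5, 28->12.5, 29->14, 30->15
Step 2: Rank sum for X: R1 = 1 + 3.5 + 6.5 + 8 + 10 + 12.5 + 14 + 15 = 70.5.
Step 3: U_X = R1 - n1(n1+1)/2 = 70.5 - 8*9/2 = 70.5 - 36 = 34.5.
       U_Y = n1*n2 - U_X = 56 - 34.5 = 21.5.
Step 4: Ties are present, so use the tie-corrected normal approximation (with continuity correction) for the p-value.
Step 5: p-value = 0.486283; compare to alpha = 0.1. fail to reject H0.

U_X = 34.5, p = 0.486283, fail to reject H0 at alpha = 0.1.


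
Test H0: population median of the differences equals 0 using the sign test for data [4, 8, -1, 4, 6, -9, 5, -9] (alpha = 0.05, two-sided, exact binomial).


Step 1: Discard zero differences. Original n = 8; n_eff = number of nonzero differences = 8.
Nonzero differences (with sign): +4, +8, -1, +4, +6, -9, +5, -9
Step 2: Count signs: positive = 5, negative = 3.
Step 3: Under H0: P(positive) = 0.5, so the number of positives S ~ Bin(8, 0.5).
Step 4: Two-sided exact p-value = sum of Bin(8,0.5) probabilities at or below the observed probability = 0.726562.
Step 5: alpha = 0.05. fail to reject H0.

n_eff = 8, pos = 5, neg = 3, p = 0.726562, fail to reject H0.


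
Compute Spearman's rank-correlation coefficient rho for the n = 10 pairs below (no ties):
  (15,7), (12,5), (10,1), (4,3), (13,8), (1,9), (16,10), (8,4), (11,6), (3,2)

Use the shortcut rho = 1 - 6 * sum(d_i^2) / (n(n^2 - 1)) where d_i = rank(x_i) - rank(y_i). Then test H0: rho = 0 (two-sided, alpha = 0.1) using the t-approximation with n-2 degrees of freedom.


Step 1: Rank x and y separately (midranks; no ties here).
rank(x): 15->9, 12->7, 10->5, 4->3, 13->8, 1->1, 16->10, 8->4, 11->6, 3->2
rank(y): 7->7, 5->5, 1->1, 3->3, 8->8, 9->9, 10->10, 4->4, 6->6, 2->2
Step 2: d_i = R_x(i) - R_y(i); compute d_i^2.
  (9-7)^2=4, (7-5)^2=4, (5-1)^2=16, (3-3)^2=0, (8-8)^2=0, (1-9)^2=64, (10-10)^2=0, (4-4)^2=0, (6-6)^2=0, (2-2)^2=0
sum(d^2) = 88.
Step 3: rho = 1 - 6*88 / (10*(10^2 - 1)) = 1 - 528/990 = 0.466667.
Step 4: Under H0, t = rho * sqrt((n-2)/(1-rho^2)) = 1.4924 ~ t(8).
Step 5: Two-sided p-value from the t-distribution with 8 df = 0.173939.
Step 6: alpha = 0.1. fail to reject H0.

rho = 0.4667, p = 0.173939, fail to reject H0 at alpha = 0.1.


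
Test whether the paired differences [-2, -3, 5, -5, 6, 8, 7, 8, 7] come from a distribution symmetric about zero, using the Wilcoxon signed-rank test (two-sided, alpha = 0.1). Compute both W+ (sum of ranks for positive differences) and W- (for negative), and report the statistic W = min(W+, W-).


Step 1: Drop any zero differences (none here) and take |d_i|.
|d| = [2, 3, 5, 5, 6, 8, 7, 8, 7]
Step 2: Midrank |d_i| (ties get averaged ranks).
ranks: |2|->1, |3|->2, |5|->3.5, |5|->3.5, |6|->5, |8|->8.5, |7|->6.5, |8|->8.5, |7|->6.5
Step 3: Attach original signs; sum ranks with positive sign and with negative sign.
W+ = 3.5 + 5 + 8.5 + 6.5 + 8.5 + 6.5 = 38.5
W- = 1 + 2 + 3.5 = 6.5
(Check: W+ + W- = 45 should equal n(n+1)/2 = 45.)
Step 4: Test statistic W = min(W+, W-) = 6.5.
Step 5: Ties in |d|, so use the tie-corrected normal approximation.
        E[W] = n(n+1)/4 = 9*10/4 = 22.5.
        Tie groups: |d|=5 (t=2), |d|=7 (t=2), |d|=8 (t=2); sum(t^3 - t) = 18.
        Var[W] = n(n+1)(2n+1)/24 - sum(t^3-t)/48 = 1710/24 - 18/48 = 70.875.
        z = (W - E[W]) / sqrt(Var[W]) = (6.5 - 22.5) / 8.4187 = -1.9005.
        Two-sided p = 2*Phi(z) = 0.057364.
Step 6: alpha = 0.1. reject H0.

W+ = 38.5, W- = 6.5, W = min = 6.5, p = 0.057364, reject H0.


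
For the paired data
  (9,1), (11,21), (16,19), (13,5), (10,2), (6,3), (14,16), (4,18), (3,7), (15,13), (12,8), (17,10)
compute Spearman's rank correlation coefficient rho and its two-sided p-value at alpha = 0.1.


Step 1: Rank x and y separately (midranks; no ties here).
rank(x): 9->4, 11->6, 16->11, 13->8, 10->5, 6->3, 14->9, 4->2, 3->1, 15->10, 12->7, 17->12
rank(y): 1->1, 21->12, 19->11, 5->4, 2->2, 3->3, 16->9, 18->10, 7->5, 13->8, 8->6, 10->7
Step 2: d_i = R_x(i) - R_y(i); compute d_i^2.
  (4-1)^2=9, (6-12)^2=36, (11-11)^2=0, (8-4)^2=16, (5-2)^2=9, (3-3)^2=0, (9-9)^2=0, (2-10)^2=64, (1-5)^2=16, (10-8)^2=4, (7-6)^2=1, (12-7)^2=25
sum(d^2) = 180.
Step 3: rho = 1 - 6*180 / (12*(12^2 - 1)) = 1 - 1080/1716 = 0.370629.
Step 4: Under H0, t = rho * sqrt((n-2)/(1-rho^2)) = 1.2619 ~ t(10).
Step 5: Two-sided p-value from the t-distribution with 10 df = 0.235621.
Step 6: alpha = 0.1. fail to reject H0.

rho = 0.3706, p = 0.235621, fail to reject H0 at alpha = 0.1.


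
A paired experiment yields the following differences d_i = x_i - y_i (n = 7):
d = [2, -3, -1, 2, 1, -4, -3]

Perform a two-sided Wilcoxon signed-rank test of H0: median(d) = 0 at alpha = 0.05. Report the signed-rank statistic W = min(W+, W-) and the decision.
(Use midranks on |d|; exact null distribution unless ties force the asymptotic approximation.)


Step 1: Drop any zero differences (none here) and take |d_i|.
|d| = [2, 3, 1, 2, 1, 4, 3]
Step 2: Midrank |d_i| (ties get averaged ranks).
ranks: |2|->3.5, |3|->5.5, |1|->1.5, |2|->3.5, |1|->1.5, |4|->7, |3|->5.5
Step 3: Attach original signs; sum ranks with positive sign and with negative sign.
W+ = 3.5 + 3.5 + 1.5 = 8.5
W- = 5.5 + 1.5 + 7 + 5.5 = 19.5
(Check: W+ + W- = 28 should equal n(n+1)/2 = 28.)
Step 4: Test statistic W = min(W+, W-) = 8.5.
Step 5: Ties in |d|, so use the tie-corrected normal approximation.
        E[W] = n(n+1)/4 = 7*8/4 = 14.
        Tie groups: |d|=1 (t=2), |d|=2 (t=2), |d|=3 (t=2); sum(t^3 - t) = 18.
        Var[W] = n(n+1)(2n+1)/24 - sum(t^3-t)/48 = 840/24 - 18/48 = 34.625.
        z = (W - E[W]) / sqrt(Var[W]) = (8.5 - 14) / 5.8843 = -0.9347.
        Two-sided p = 2*Phi(z) = 0.349948.
Step 6: alpha = 0.05. fail to reject H0.

W+ = 8.5, W- = 19.5, W = min = 8.5, p = 0.349948, fail to reject H0.


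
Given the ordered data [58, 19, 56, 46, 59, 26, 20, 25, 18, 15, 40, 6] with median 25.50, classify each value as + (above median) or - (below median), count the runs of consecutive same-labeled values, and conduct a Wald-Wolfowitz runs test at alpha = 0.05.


Step 1: Compute median = 25.50; label A = above, B = below.
Labels in order: ABAAAABBBBAB  (n_A = 6, n_B = 6)
Step 2: Count runs R = 6.
Step 3: Under H0 (random ordering), E[R] = 2*n_A*n_B/(n_A+n_B) + 1 = 2*6*6/12 + 1 = 7.0000.
        Var[R] = 2*n_A*n_B*(2*n_A*n_B - n_A - n_B) / ((n_A+n_B)^2 * (n_A+n_B-1)) = 4320/1584 = 2.7273.
        SD[R] = 1.6514.
Step 4: Continuity-corrected z = (R + 0.5 - E[R]) / SD[R] = (6 + 0.5 - 7.0000) / 1.6514 = -0.3028.
Step 5: Two-sided p-value via normal approximation = 2*(1 - Phi(|z|)) = 0.762069.
Step 6: alpha = 0.05. fail to reject H0.

R = 6, z = -0.3028, p = 0.762069, fail to reject H0.


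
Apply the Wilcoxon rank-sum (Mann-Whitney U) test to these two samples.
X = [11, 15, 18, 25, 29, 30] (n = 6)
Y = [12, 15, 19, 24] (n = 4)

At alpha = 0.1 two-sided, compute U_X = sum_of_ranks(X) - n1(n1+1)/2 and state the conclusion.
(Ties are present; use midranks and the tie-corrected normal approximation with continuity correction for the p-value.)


Step 1: Combine and sort all 10 observations; assign midranks.
sorted (value, group): (11,X), (12,Y), (15,X), (15,Y), (18,X), (19,Y), (24,Y), (25,X), (29,X), (30,X)
ranks: 11->1, 12->2, 15->3.5, 15->3.5, 18->5, 19->6, 24->7, 25->8, 29->9, 30->10
Step 2: Rank sum for X: R1 = 1 + 3.5 + 5 + 8 + 9 + 10 = 36.5.
Step 3: U_X = R1 - n1(n1+1)/2 = 36.5 - 6*7/2 = 36.5 - 21 = 15.5.
       U_Y = n1*n2 - U_X = 24 - 15.5 = 8.5.
Step 4: Ties are present, so use the tie-corrected normal approximation (with continuity correction) for the p-value.
Step 5: p-value = 0.521166; compare to alpha = 0.1. fail to reject H0.

U_X = 15.5, p = 0.521166, fail to reject H0 at alpha = 0.1.


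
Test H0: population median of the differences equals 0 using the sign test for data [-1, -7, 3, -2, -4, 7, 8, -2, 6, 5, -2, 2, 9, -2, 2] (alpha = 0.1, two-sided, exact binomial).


Step 1: Discard zero differences. Original n = 15; n_eff = number of nonzero differences = 15.
Nonzero differences (with sign): -1, -7, +3, -2, -4, +7, +8, -2, +6, +5, -2, +2, +9, -2, +2
Step 2: Count signs: positive = 8, negative = 7.
Step 3: Under H0: P(positive) = 0.5, so the number of positives S ~ Bin(15, 0.5).
Step 4: Two-sided exact p-value = sum of Bin(15,0.5) probabilities at or below the observed probability = 1.000000.
Step 5: alpha = 0.1. fail to reject H0.

n_eff = 15, pos = 8, neg = 7, p = 1.000000, fail to reject H0.


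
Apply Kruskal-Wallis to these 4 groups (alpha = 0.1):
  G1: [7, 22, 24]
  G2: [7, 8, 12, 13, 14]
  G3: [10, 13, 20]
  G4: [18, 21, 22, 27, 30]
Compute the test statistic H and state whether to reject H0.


Step 1: Combine all N = 16 observations and assign midranks.
sorted (value, group, rank): (7,G1,1.5), (7,G2,1.5), (8,G2,3), (10,G3,4), (12,G2,5), (13,G2,6.5), (13,G3,6.5), (14,G2,8), (18,G4,9), (20,G3,10), (21,G4,11), (22,G1,12.5), (22,G4,12.5), (24,G1,14), (27,G4,15), (30,G4,16)
Step 2: Sum ranks within each group.
R_1 = 28 (n_1 = 3)
R_2 = 24 (n_2 = 5)
R_3 = 20.5 (n_3 = 3)
R_4 = 63.5 (n_4 = 5)
Step 3: H = 12/(N(N+1)) * sum(R_i^2/n_i) - 3(N+1)
     = 12/(16*17) * (28^2/3 + 24^2/5 + 20.5^2/3 + 63.5^2/5) - 3*17
     = 0.044118 * 1323.07 - 51
     = 7.370588.
Step 4: Ties present; correction factor C = 1 - 18/(16^3 - 16) = 0.995588. Corrected H = 7.370588 / 0.995588 = 7.403250.
Step 5: Under H0, H ~ chi^2(3); p-value = 0.060097.
Step 6: alpha = 0.1. reject H0.

H = 7.4032, df = 3, p = 0.060097, reject H0.


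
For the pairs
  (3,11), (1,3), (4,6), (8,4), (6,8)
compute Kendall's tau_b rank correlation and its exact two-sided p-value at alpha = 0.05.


Step 1: Enumerate the 10 unordered pairs (i,j) with i<j and classify each by sign(x_j-x_i) * sign(y_j-y_i).
  (1,2):dx=-2,dy=-8->C; (1,3):dx=+1,dy=-5->D; (1,4):dx=+5,dy=-7->D; (1,5):dx=+3,dy=-3->D
  (2,3):dx=+3,dy=+3->C; (2,4):dx=+7,dy=+1->C; (2,5):dx=+5,dy=+5->C; (3,4):dx=+4,dy=-2->D
  (3,5):dx=+2,dy=+2->C; (4,5):dx=-2,dy=+4->D
Step 2: C = 5, D = 5, total pairs = 10.
Step 3: tau = (C - D)/(n(n-1)/2) = (5 - 5)/10 = 0.000000.
Step 4: Exact two-sided p-value (enumerate n! = 120 permutations of y under H0): p = 1.000000.
Step 5: alpha = 0.05. fail to reject H0.

tau_b = 0.0000 (C=5, D=5), p = 1.000000, fail to reject H0.


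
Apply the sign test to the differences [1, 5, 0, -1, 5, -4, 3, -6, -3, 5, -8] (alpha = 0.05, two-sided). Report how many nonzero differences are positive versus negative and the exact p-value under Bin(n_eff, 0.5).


Step 1: Discard zero differences. Original n = 11; n_eff = number of nonzero differences = 10.
Nonzero differences (with sign): +1, +5, -1, +5, -4, +3, -6, -3, +5, -8
Step 2: Count signs: positive = 5, negative = 5.
Step 3: Under H0: P(positive) = 0.5, so the number of positives S ~ Bin(10, 0.5).
Step 4: Two-sided exact p-value = sum of Bin(10,0.5) probabilities at or below the observed probability = 1.000000.
Step 5: alpha = 0.05. fail to reject H0.

n_eff = 10, pos = 5, neg = 5, p = 1.000000, fail to reject H0.


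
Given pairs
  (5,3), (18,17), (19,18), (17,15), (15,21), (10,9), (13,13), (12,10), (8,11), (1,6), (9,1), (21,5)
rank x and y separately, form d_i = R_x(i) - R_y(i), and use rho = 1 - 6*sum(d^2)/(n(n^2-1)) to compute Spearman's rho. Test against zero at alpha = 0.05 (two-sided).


Step 1: Rank x and y separately (midranks; no ties here).
rank(x): 5->2, 18->10, 19->11, 17->9, 15->8, 10->5, 13->7, 12->6, 8->3, 1->1, 9->4, 21->12
rank(y): 3->2, 17->10, 18->11, 15->9, 21->12, 9->5, 13->8, 10->6, 11->7, 6->4, 1->1, 5->3
Step 2: d_i = R_x(i) - R_y(i); compute d_i^2.
  (2-2)^2=0, (10-10)^2=0, (11-11)^2=0, (9-9)^2=0, (8-12)^2=16, (5-5)^2=0, (7-8)^2=1, (6-6)^2=0, (3-7)^2=16, (1-4)^2=9, (4-1)^2=9, (12-3)^2=81
sum(d^2) = 132.
Step 3: rho = 1 - 6*132 / (12*(12^2 - 1)) = 1 - 792/1716 = 0.538462.
Step 4: Under H0, t = rho * sqrt((n-2)/(1-rho^2)) = 2.0207 ~ t(10).
Step 5: Two-sided p-value from the t-distribution with 10 df = 0.070894.
Step 6: alpha = 0.05. fail to reject H0.

rho = 0.5385, p = 0.070894, fail to reject H0 at alpha = 0.05.


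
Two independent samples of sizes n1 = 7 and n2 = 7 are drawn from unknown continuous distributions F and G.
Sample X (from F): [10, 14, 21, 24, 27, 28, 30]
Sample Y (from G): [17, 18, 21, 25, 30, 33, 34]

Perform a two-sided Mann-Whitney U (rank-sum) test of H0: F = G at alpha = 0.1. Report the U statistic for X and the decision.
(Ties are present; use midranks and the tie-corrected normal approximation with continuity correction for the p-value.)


Step 1: Combine and sort all 14 observations; assign midranks.
sorted (value, group): (10,X), (14,X), (17,Y), (18,Y), (21,X), (21,Y), (24,X), (25,Y), (27,X), (28,X), (30,X), (30,Y), (33,Y), (34,Y)
ranks: 10->1, 14->2, 17->3, 18->4, 21->5.5, 21->5.5, 24->7, 25->8, 27->9, 28->10, 30->11.5, 30->11.5, 33->13, 34->14
Step 2: Rank sum for X: R1 = 1 + 2 + 5.5 + 7 + 9 + 10 + 11.5 = 46.
Step 3: U_X = R1 - n1(n1+1)/2 = 46 - 7*8/2 = 46 - 28 = 18.
       U_Y = n1*n2 - U_X = 49 - 18 = 31.
Step 4: Ties are present, so use the tie-corrected normal approximation (with continuity correction) for the p-value.
Step 5: p-value = 0.442284; compare to alpha = 0.1. fail to reject H0.

U_X = 18, p = 0.442284, fail to reject H0 at alpha = 0.1.


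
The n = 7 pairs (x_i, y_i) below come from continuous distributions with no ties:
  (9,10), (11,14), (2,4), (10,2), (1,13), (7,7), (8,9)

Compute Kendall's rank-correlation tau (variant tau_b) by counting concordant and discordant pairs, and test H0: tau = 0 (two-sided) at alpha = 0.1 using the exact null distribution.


Step 1: Enumerate the 21 unordered pairs (i,j) with i<j and classify each by sign(x_j-x_i) * sign(y_j-y_i).
  (1,2):dx=+2,dy=+4->C; (1,3):dx=-7,dy=-6->C; (1,4):dx=+1,dy=-8->D; (1,5):dx=-8,dy=+3->D
  (1,6):dx=-2,dy=-3->C; (1,7):dx=-1,dy=-1->C; (2,3):dx=-9,dy=-10->C; (2,4):dx=-1,dy=-12->C
  (2,5):dx=-10,dy=-1->C; (2,6):dx=-4,dy=-7->C; (2,7):dx=-3,dy=-5->C; (3,4):dx=+8,dy=-2->D
  (3,5):dx=-1,dy=+9->D; (3,6):dx=+5,dy=+3->C; (3,7):dx=+6,dy=+5->C; (4,5):dx=-9,dy=+11->D
  (4,6):dx=-3,dy=+5->D; (4,7):dx=-2,dy=+7->D; (5,6):dx=+6,dy=-6->D; (5,7):dx=+7,dy=-4->D
  (6,7):dx=+1,dy=+2->C
Step 2: C = 12, D = 9, total pairs = 21.
Step 3: tau = (C - D)/(n(n-1)/2) = (12 - 9)/21 = 0.142857.
Step 4: Exact two-sided p-value (enumerate n! = 5040 permutations of y under H0): p = 0.772619.
Step 5: alpha = 0.1. fail to reject H0.

tau_b = 0.1429 (C=12, D=9), p = 0.772619, fail to reject H0.


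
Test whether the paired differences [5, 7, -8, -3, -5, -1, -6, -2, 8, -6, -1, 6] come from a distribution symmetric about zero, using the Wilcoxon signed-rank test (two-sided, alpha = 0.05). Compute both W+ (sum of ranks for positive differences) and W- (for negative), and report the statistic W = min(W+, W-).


Step 1: Drop any zero differences (none here) and take |d_i|.
|d| = [5, 7, 8, 3, 5, 1, 6, 2, 8, 6, 1, 6]
Step 2: Midrank |d_i| (ties get averaged ranks).
ranks: |5|->5.5, |7|->10, |8|->11.5, |3|->4, |5|->5.5, |1|->1.5, |6|->8, |2|->3, |8|->11.5, |6|->8, |1|->1.5, |6|->8
Step 3: Attach original signs; sum ranks with positive sign and with negative sign.
W+ = 5.5 + 10 + 11.5 + 8 = 35
W- = 11.5 + 4 + 5.5 + 1.5 + 8 + 3 + 8 + 1.5 = 43
(Check: W+ + W- = 78 should equal n(n+1)/2 = 78.)
Step 4: Test statistic W = min(W+, W-) = 35.
Step 5: Ties in |d|, so use the tie-corrected normal approximation.
        E[W] = n(n+1)/4 = 12*13/4 = 39.
        Tie groups: |d|=1 (t=2), |d|=5 (t=2), |d|=6 (t=3), |d|=8 (t=2); sum(t^3 - t) = 42.
        Var[W] = n(n+1)(2n+1)/24 - sum(t^3-t)/48 = 3900/24 - 42/48 = 161.625.
        z = (W - E[W]) / sqrt(Var[W]) = (35 - 39) / 12.7132 = -0.3146.
        Two-sided p = 2*Phi(z) = 0.753040.
Step 6: alpha = 0.05. fail to reject H0.

W+ = 35, W- = 43, W = min = 35, p = 0.753040, fail to reject H0.


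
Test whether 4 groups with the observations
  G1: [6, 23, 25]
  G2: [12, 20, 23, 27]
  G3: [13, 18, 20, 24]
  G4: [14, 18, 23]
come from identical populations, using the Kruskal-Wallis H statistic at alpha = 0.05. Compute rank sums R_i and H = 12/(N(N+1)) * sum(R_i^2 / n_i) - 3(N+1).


Step 1: Combine all N = 14 observations and assign midranks.
sorted (value, group, rank): (6,G1,1), (12,G2,2), (13,G3,3), (14,G4,4), (18,G3,5.5), (18,G4,5.5), (20,G2,7.5), (20,G3,7.5), (23,G1,10), (23,G2,10), (23,G4,10), (24,G3,12), (25,G1,13), (27,G2,14)
Step 2: Sum ranks within each group.
R_1 = 24 (n_1 = 3)
R_2 = 33.5 (n_2 = 4)
R_3 = 28 (n_3 = 4)
R_4 = 19.5 (n_4 = 3)
Step 3: H = 12/(N(N+1)) * sum(R_i^2/n_i) - 3(N+1)
     = 12/(14*15) * (24^2/3 + 33.5^2/4 + 28^2/4 + 19.5^2/3) - 3*15
     = 0.057143 * 795.312 - 45
     = 0.446429.
Step 4: Ties present; correction factor C = 1 - 36/(14^3 - 14) = 0.986813. Corrected H = 0.446429 / 0.986813 = 0.452394.
Step 5: Under H0, H ~ chi^2(3); p-value = 0.929219.
Step 6: alpha = 0.05. fail to reject H0.

H = 0.4524, df = 3, p = 0.929219, fail to reject H0.


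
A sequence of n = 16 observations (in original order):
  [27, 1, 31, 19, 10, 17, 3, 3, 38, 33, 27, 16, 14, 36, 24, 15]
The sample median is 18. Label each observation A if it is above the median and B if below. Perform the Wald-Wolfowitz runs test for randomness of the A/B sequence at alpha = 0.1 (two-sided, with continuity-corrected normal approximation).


Step 1: Compute median = 18; label A = above, B = below.
Labels in order: ABAABBBBAAABBAAB  (n_A = 8, n_B = 8)
Step 2: Count runs R = 8.
Step 3: Under H0 (random ordering), E[R] = 2*n_A*n_B/(n_A+n_B) + 1 = 2*8*8/16 + 1 = 9.0000.
        Var[R] = 2*n_A*n_B*(2*n_A*n_B - n_A - n_B) / ((n_A+n_B)^2 * (n_A+n_B-1)) = 14336/3840 = 3.7333.
        SD[R] = 1.9322.
Step 4: Continuity-corrected z = (R + 0.5 - E[R]) / SD[R] = (8 + 0.5 - 9.0000) / 1.9322 = -0.2588.
Step 5: Two-sided p-value via normal approximation = 2*(1 - Phi(|z|)) = 0.795809.
Step 6: alpha = 0.1. fail to reject H0.

R = 8, z = -0.2588, p = 0.795809, fail to reject H0.


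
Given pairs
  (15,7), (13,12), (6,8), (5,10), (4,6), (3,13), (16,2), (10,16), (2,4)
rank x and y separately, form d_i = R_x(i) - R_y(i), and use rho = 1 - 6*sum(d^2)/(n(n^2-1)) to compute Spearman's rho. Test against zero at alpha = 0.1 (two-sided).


Step 1: Rank x and y separately (midranks; no ties here).
rank(x): 15->8, 13->7, 6->5, 5->4, 4->3, 3->2, 16->9, 10->6, 2->1
rank(y): 7->4, 12->7, 8->5, 10->6, 6->3, 13->8, 2->1, 16->9, 4->2
Step 2: d_i = R_x(i) - R_y(i); compute d_i^2.
  (8-4)^2=16, (7-7)^2=0, (5-5)^2=0, (4-6)^2=4, (3-3)^2=0, (2-8)^2=36, (9-1)^2=64, (6-9)^2=9, (1-2)^2=1
sum(d^2) = 130.
Step 3: rho = 1 - 6*130 / (9*(9^2 - 1)) = 1 - 780/720 = -0.083333.
Step 4: Under H0, t = rho * sqrt((n-2)/(1-rho^2)) = -0.2212 ~ t(7).
Step 5: Two-sided p-value from the t-distribution with 7 df = 0.831214.
Step 6: alpha = 0.1. fail to reject H0.

rho = -0.0833, p = 0.831214, fail to reject H0 at alpha = 0.1.


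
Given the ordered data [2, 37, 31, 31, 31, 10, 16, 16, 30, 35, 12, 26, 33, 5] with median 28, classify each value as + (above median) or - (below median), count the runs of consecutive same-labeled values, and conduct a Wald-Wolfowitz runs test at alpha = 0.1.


Step 1: Compute median = 28; label A = above, B = below.
Labels in order: BAAAABBBAABBAB  (n_A = 7, n_B = 7)
Step 2: Count runs R = 7.
Step 3: Under H0 (random ordering), E[R] = 2*n_A*n_B/(n_A+n_B) + 1 = 2*7*7/14 + 1 = 8.0000.
        Var[R] = 2*n_A*n_B*(2*n_A*n_B - n_A - n_B) / ((n_A+n_B)^2 * (n_A+n_B-1)) = 8232/2548 = 3.2308.
        SD[R] = 1.7974.
Step 4: Continuity-corrected z = (R + 0.5 - E[R]) / SD[R] = (7 + 0.5 - 8.0000) / 1.7974 = -0.2782.
Step 5: Two-sided p-value via normal approximation = 2*(1 - Phi(|z|)) = 0.780879.
Step 6: alpha = 0.1. fail to reject H0.

R = 7, z = -0.2782, p = 0.780879, fail to reject H0.


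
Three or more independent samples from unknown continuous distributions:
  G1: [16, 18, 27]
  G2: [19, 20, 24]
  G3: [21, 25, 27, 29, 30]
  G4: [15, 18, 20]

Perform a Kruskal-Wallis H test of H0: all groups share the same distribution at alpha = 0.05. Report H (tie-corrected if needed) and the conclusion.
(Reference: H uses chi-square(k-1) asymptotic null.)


Step 1: Combine all N = 14 observations and assign midranks.
sorted (value, group, rank): (15,G4,1), (16,G1,2), (18,G1,3.5), (18,G4,3.5), (19,G2,5), (20,G2,6.5), (20,G4,6.5), (21,G3,8), (24,G2,9), (25,G3,10), (27,G1,11.5), (27,G3,11.5), (29,G3,13), (30,G3,14)
Step 2: Sum ranks within each group.
R_1 = 17 (n_1 = 3)
R_2 = 20.5 (n_2 = 3)
R_3 = 56.5 (n_3 = 5)
R_4 = 11 (n_4 = 3)
Step 3: H = 12/(N(N+1)) * sum(R_i^2/n_i) - 3(N+1)
     = 12/(14*15) * (17^2/3 + 20.5^2/3 + 56.5^2/5 + 11^2/3) - 3*15
     = 0.057143 * 915.2 - 45
     = 7.297143.
Step 4: Ties present; correction factor C = 1 - 18/(14^3 - 14) = 0.993407. Corrected H = 7.297143 / 0.993407 = 7.345575.
Step 5: Under H0, H ~ chi^2(3); p-value = 0.061662.
Step 6: alpha = 0.05. fail to reject H0.

H = 7.3456, df = 3, p = 0.061662, fail to reject H0.


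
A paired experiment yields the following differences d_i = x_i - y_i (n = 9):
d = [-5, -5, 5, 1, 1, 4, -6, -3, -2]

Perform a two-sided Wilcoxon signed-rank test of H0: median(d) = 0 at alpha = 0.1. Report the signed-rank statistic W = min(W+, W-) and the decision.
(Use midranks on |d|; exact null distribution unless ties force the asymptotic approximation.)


Step 1: Drop any zero differences (none here) and take |d_i|.
|d| = [5, 5, 5, 1, 1, 4, 6, 3, 2]
Step 2: Midrank |d_i| (ties get averaged ranks).
ranks: |5|->7, |5|->7, |5|->7, |1|->1.5, |1|->1.5, |4|->5, |6|->9, |3|->4, |2|->3
Step 3: Attach original signs; sum ranks with positive sign and with negative sign.
W+ = 7 + 1.5 + 1.5 + 5 = 15
W- = 7 + 7 + 9 + 4 + 3 = 30
(Check: W+ + W- = 45 should equal n(n+1)/2 = 45.)
Step 4: Test statistic W = min(W+, W-) = 15.
Step 5: Ties in |d|, so use the tie-corrected normal approximation.
        E[W] = n(n+1)/4 = 9*10/4 = 22.5.
        Tie groups: |d|=1 (t=2), |d|=5 (t=3); sum(t^3 - t) = 30.
        Var[W] = n(n+1)(2n+1)/24 - sum(t^3-t)/48 = 1710/24 - 30/48 = 70.625.
        z = (W - E[W]) / sqrt(Var[W]) = (15 - 22.5) / 8.4039 = -0.8924.
        Two-sided p = 2*Phi(z) = 0.372154.
Step 6: alpha = 0.1. fail to reject H0.

W+ = 15, W- = 30, W = min = 15, p = 0.372154, fail to reject H0.


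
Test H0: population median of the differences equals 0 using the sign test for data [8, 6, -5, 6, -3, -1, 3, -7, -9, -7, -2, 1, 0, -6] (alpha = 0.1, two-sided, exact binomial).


Step 1: Discard zero differences. Original n = 14; n_eff = number of nonzero differences = 13.
Nonzero differences (with sign): +8, +6, -5, +6, -3, -1, +3, -7, -9, -7, -2, +1, -6
Step 2: Count signs: positive = 5, negative = 8.
Step 3: Under H0: P(positive) = 0.5, so the number of positives S ~ Bin(13, 0.5).
Step 4: Two-sided exact p-value = sum of Bin(13,0.5) probabilities at or below the observed probability = 0.581055.
Step 5: alpha = 0.1. fail to reject H0.

n_eff = 13, pos = 5, neg = 8, p = 0.581055, fail to reject H0.


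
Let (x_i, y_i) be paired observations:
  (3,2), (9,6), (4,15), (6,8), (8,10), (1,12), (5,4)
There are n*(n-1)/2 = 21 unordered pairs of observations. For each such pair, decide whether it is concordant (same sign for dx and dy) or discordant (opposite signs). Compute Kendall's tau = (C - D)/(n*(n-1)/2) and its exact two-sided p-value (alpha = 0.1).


Step 1: Enumerate the 21 unordered pairs (i,j) with i<j and classify each by sign(x_j-x_i) * sign(y_j-y_i).
  (1,2):dx=+6,dy=+4->C; (1,3):dx=+1,dy=+13->C; (1,4):dx=+3,dy=+6->C; (1,5):dx=+5,dy=+8->C
  (1,6):dx=-2,dy=+10->D; (1,7):dx=+2,dy=+2->C; (2,3):dx=-5,dy=+9->D; (2,4):dx=-3,dy=+2->D
  (2,5):dx=-1,dy=+4->D; (2,6):dx=-8,dy=+6->D; (2,7):dx=-4,dy=-2->C; (3,4):dx=+2,dy=-7->D
  (3,5):dx=+4,dy=-5->D; (3,6):dx=-3,dy=-3->C; (3,7):dx=+1,dy=-11->D; (4,5):dx=+2,dy=+2->C
  (4,6):dx=-5,dy=+4->D; (4,7):dx=-1,dy=-4->C; (5,6):dx=-7,dy=+2->D; (5,7):dx=-3,dy=-6->C
  (6,7):dx=+4,dy=-8->D
Step 2: C = 10, D = 11, total pairs = 21.
Step 3: tau = (C - D)/(n(n-1)/2) = (10 - 11)/21 = -0.047619.
Step 4: Exact two-sided p-value (enumerate n! = 5040 permutations of y under H0): p = 1.000000.
Step 5: alpha = 0.1. fail to reject H0.

tau_b = -0.0476 (C=10, D=11), p = 1.000000, fail to reject H0.


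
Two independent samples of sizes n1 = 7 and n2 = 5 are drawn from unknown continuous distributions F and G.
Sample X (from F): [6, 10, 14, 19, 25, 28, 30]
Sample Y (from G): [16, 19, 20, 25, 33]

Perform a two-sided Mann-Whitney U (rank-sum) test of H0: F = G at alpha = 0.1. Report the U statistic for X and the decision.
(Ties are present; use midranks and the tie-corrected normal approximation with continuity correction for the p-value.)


Step 1: Combine and sort all 12 observations; assign midranks.
sorted (value, group): (6,X), (10,X), (14,X), (16,Y), (19,X), (19,Y), (20,Y), (25,X), (25,Y), (28,X), (30,X), (33,Y)
ranks: 6->1, 10->2, 14->3, 16->4, 19->5.5, 19->5.5, 20->7, 25->8.5, 25->8.5, 28->10, 30->11, 33->12
Step 2: Rank sum for X: R1 = 1 + 2 + 3 + 5.5 + 8.5 + 10 + 11 = 41.
Step 3: U_X = R1 - n1(n1+1)/2 = 41 - 7*8/2 = 41 - 28 = 13.
       U_Y = n1*n2 - U_X = 35 - 13 = 22.
Step 4: Ties are present, so use the tie-corrected normal approximation (with continuity correction) for the p-value.
Step 5: p-value = 0.514478; compare to alpha = 0.1. fail to reject H0.

U_X = 13, p = 0.514478, fail to reject H0 at alpha = 0.1.


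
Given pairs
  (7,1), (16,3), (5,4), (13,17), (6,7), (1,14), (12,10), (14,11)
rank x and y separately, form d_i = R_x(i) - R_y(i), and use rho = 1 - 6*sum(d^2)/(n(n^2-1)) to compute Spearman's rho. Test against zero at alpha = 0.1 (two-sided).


Step 1: Rank x and y separately (midranks; no ties here).
rank(x): 7->4, 16->8, 5->2, 13->6, 6->3, 1->1, 12->5, 14->7
rank(y): 1->1, 3->2, 4->3, 17->8, 7->4, 14->7, 10->5, 11->6
Step 2: d_i = R_x(i) - R_y(i); compute d_i^2.
  (4-1)^2=9, (8-2)^2=36, (2-3)^2=1, (6-8)^2=4, (3-4)^2=1, (1-7)^2=36, (5-5)^2=0, (7-6)^2=1
sum(d^2) = 88.
Step 3: rho = 1 - 6*88 / (8*(8^2 - 1)) = 1 - 528/504 = -0.047619.
Step 4: Under H0, t = rho * sqrt((n-2)/(1-rho^2)) = -0.1168 ~ t(6).
Step 5: Two-sided p-value from the t-distribution with 6 df = 0.910849.
Step 6: alpha = 0.1. fail to reject H0.

rho = -0.0476, p = 0.910849, fail to reject H0 at alpha = 0.1.


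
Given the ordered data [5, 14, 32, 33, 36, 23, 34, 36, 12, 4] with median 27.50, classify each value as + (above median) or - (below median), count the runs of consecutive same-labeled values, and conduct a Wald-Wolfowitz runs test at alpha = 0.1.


Step 1: Compute median = 27.50; label A = above, B = below.
Labels in order: BBAAABAABB  (n_A = 5, n_B = 5)
Step 2: Count runs R = 5.
Step 3: Under H0 (random ordering), E[R] = 2*n_A*n_B/(n_A+n_B) + 1 = 2*5*5/10 + 1 = 6.0000.
        Var[R] = 2*n_A*n_B*(2*n_A*n_B - n_A - n_B) / ((n_A+n_B)^2 * (n_A+n_B-1)) = 2000/900 = 2.2222.
        SD[R] = 1.4907.
Step 4: Continuity-corrected z = (R + 0.5 - E[R]) / SD[R] = (5 + 0.5 - 6.0000) / 1.4907 = -0.3354.
Step 5: Two-sided p-value via normal approximation = 2*(1 - Phi(|z|)) = 0.737316.
Step 6: alpha = 0.1. fail to reject H0.

R = 5, z = -0.3354, p = 0.737316, fail to reject H0.


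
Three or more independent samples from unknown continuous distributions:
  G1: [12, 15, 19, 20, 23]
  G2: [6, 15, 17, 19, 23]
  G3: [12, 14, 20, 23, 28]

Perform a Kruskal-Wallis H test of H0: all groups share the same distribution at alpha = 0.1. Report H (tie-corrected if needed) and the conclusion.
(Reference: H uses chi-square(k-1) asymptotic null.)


Step 1: Combine all N = 15 observations and assign midranks.
sorted (value, group, rank): (6,G2,1), (12,G1,2.5), (12,G3,2.5), (14,G3,4), (15,G1,5.5), (15,G2,5.5), (17,G2,7), (19,G1,8.5), (19,G2,8.5), (20,G1,10.5), (20,G3,10.5), (23,G1,13), (23,G2,13), (23,G3,13), (28,G3,15)
Step 2: Sum ranks within each group.
R_1 = 40 (n_1 = 5)
R_2 = 35 (n_2 = 5)
R_3 = 45 (n_3 = 5)
Step 3: H = 12/(N(N+1)) * sum(R_i^2/n_i) - 3(N+1)
     = 12/(15*16) * (40^2/5 + 35^2/5 + 45^2/5) - 3*16
     = 0.050000 * 970 - 48
     = 0.500000.
Step 4: Ties present; correction factor C = 1 - 48/(15^3 - 15) = 0.985714. Corrected H = 0.500000 / 0.985714 = 0.507246.
Step 5: Under H0, H ~ chi^2(2); p-value = 0.775984.
Step 6: alpha = 0.1. fail to reject H0.

H = 0.5072, df = 2, p = 0.775984, fail to reject H0.


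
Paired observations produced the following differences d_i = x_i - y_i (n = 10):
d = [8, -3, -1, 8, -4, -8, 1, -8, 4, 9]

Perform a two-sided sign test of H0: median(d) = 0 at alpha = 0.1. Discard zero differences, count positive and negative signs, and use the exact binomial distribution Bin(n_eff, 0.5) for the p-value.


Step 1: Discard zero differences. Original n = 10; n_eff = number of nonzero differences = 10.
Nonzero differences (with sign): +8, -3, -1, +8, -4, -8, +1, -8, +4, +9
Step 2: Count signs: positive = 5, negative = 5.
Step 3: Under H0: P(positive) = 0.5, so the number of positives S ~ Bin(10, 0.5).
Step 4: Two-sided exact p-value = sum of Bin(10,0.5) probabilities at or below the observed probability = 1.000000.
Step 5: alpha = 0.1. fail to reject H0.

n_eff = 10, pos = 5, neg = 5, p = 1.000000, fail to reject H0.


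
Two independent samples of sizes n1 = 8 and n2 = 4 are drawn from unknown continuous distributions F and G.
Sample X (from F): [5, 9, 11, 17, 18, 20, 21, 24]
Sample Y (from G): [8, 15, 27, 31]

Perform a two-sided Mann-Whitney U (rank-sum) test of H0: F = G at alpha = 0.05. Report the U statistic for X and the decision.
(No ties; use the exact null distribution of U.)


Step 1: Combine and sort all 12 observations; assign midranks.
sorted (value, group): (5,X), (8,Y), (9,X), (11,X), (15,Y), (17,X), (18,X), (20,X), (21,X), (24,X), (27,Y), (31,Y)
ranks: 5->1, 8->2, 9->3, 11->4, 15->5, 17->6, 18->7, 20->8, 21->9, 24->10, 27->11, 31->12
Step 2: Rank sum for X: R1 = 1 + 3 + 4 + 6 + 7 + 8 + 9 + 10 = 48.
Step 3: U_X = R1 - n1(n1+1)/2 = 48 - 8*9/2 = 48 - 36 = 12.
       U_Y = n1*n2 - U_X = 32 - 12 = 20.
Step 4: No ties, so the exact null distribution of U (based on enumerating the C(12,8) = 495 equally likely rank assignments) gives the two-sided p-value.
Step 5: p-value = 0.569697; compare to alpha = 0.05. fail to reject H0.

U_X = 12, p = 0.569697, fail to reject H0 at alpha = 0.05.


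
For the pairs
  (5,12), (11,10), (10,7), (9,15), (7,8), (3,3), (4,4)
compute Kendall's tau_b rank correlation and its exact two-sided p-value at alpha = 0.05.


Step 1: Enumerate the 21 unordered pairs (i,j) with i<j and classify each by sign(x_j-x_i) * sign(y_j-y_i).
  (1,2):dx=+6,dy=-2->D; (1,3):dx=+5,dy=-5->D; (1,4):dx=+4,dy=+3->C; (1,5):dx=+2,dy=-4->D
  (1,6):dx=-2,dy=-9->C; (1,7):dx=-1,dy=-8->C; (2,3):dx=-1,dy=-3->C; (2,4):dx=-2,dy=+5->D
  (2,5):dx=-4,dy=-2->C; (2,6):dx=-8,dy=-7->C; (2,7):dx=-7,dy=-6->C; (3,4):dx=-1,dy=+8->D
  (3,5):dx=-3,dy=+1->D; (3,6):dx=-7,dy=-4->C; (3,7):dx=-6,dy=-3->C; (4,5):dx=-2,dy=-7->C
  (4,6):dx=-6,dy=-12->C; (4,7):dx=-5,dy=-11->C; (5,6):dx=-4,dy=-5->C; (5,7):dx=-3,dy=-4->C
  (6,7):dx=+1,dy=+1->C
Step 2: C = 15, D = 6, total pairs = 21.
Step 3: tau = (C - D)/(n(n-1)/2) = (15 - 6)/21 = 0.428571.
Step 4: Exact two-sided p-value (enumerate n! = 5040 permutations of y under H0): p = 0.238889.
Step 5: alpha = 0.05. fail to reject H0.

tau_b = 0.4286 (C=15, D=6), p = 0.238889, fail to reject H0.


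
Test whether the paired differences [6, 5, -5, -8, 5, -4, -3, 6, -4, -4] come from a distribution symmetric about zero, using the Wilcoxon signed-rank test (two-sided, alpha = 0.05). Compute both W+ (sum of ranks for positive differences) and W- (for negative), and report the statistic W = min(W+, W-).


Step 1: Drop any zero differences (none here) and take |d_i|.
|d| = [6, 5, 5, 8, 5, 4, 3, 6, 4, 4]
Step 2: Midrank |d_i| (ties get averaged ranks).
ranks: |6|->8.5, |5|->6, |5|->6, |8|->10, |5|->6, |4|->3, |3|->1, |6|->8.5, |4|->3, |4|->3
Step 3: Attach original signs; sum ranks with positive sign and with negative sign.
W+ = 8.5 + 6 + 6 + 8.5 = 29
W- = 6 + 10 + 3 + 1 + 3 + 3 = 26
(Check: W+ + W- = 55 should equal n(n+1)/2 = 55.)
Step 4: Test statistic W = min(W+, W-) = 26.
Step 5: Ties in |d|, so use the tie-corrected normal approximation.
        E[W] = n(n+1)/4 = 10*11/4 = 27.5.
        Tie groups: |d|=4 (t=3), |d|=5 (t=3), |d|=6 (t=2); sum(t^3 - t) = 54.
        Var[W] = n(n+1)(2n+1)/24 - sum(t^3-t)/48 = 2310/24 - 54/48 = 95.125.
        z = (W - E[W]) / sqrt(Var[W]) = (26 - 27.5) / 9.7532 = -0.1538.
        Two-sided p = 2*Phi(z) = 0.877771.
Step 6: alpha = 0.05. fail to reject H0.

W+ = 29, W- = 26, W = min = 26, p = 0.877771, fail to reject H0.


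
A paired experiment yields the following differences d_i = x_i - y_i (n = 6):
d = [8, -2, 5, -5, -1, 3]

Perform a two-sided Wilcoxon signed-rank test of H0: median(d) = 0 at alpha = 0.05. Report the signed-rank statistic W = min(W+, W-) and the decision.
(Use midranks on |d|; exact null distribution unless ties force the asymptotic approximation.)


Step 1: Drop any zero differences (none here) and take |d_i|.
|d| = [8, 2, 5, 5, 1, 3]
Step 2: Midrank |d_i| (ties get averaged ranks).
ranks: |8|->6, |2|->2, |5|->4.5, |5|->4.5, |1|->1, |3|->3
Step 3: Attach original signs; sum ranks with positive sign and with negative sign.
W+ = 6 + 4.5 + 3 = 13.5
W- = 2 + 4.5 + 1 = 7.5
(Check: W+ + W- = 21 should equal n(n+1)/2 = 21.)
Step 4: Test statistic W = min(W+, W-) = 7.5.
Step 5: Ties in |d|, so use the tie-corrected normal approximation.
        E[W] = n(n+1)/4 = 6*7/4 = 10.5.
        Tie groups: |d|=5 (t=2); sum(t^3 - t) = 6.
        Var[W] = n(n+1)(2n+1)/24 - sum(t^3-t)/48 = 546/24 - 6/48 = 22.625.
        z = (W - E[W]) / sqrt(Var[W]) = (7.5 - 10.5) / 4.7566 = -0.6307.
        Two-sided p = 2*Phi(z) = 0.528233.
Step 6: alpha = 0.05. fail to reject H0.

W+ = 13.5, W- = 7.5, W = min = 7.5, p = 0.528233, fail to reject H0.


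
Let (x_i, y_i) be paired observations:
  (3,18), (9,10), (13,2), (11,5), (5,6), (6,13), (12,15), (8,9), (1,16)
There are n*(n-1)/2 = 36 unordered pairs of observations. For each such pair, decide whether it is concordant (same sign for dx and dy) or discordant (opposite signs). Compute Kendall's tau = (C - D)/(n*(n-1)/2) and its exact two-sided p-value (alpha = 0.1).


Step 1: Enumerate the 36 unordered pairs (i,j) with i<j and classify each by sign(x_j-x_i) * sign(y_j-y_i).
  (1,2):dx=+6,dy=-8->D; (1,3):dx=+10,dy=-16->D; (1,4):dx=+8,dy=-13->D; (1,5):dx=+2,dy=-12->D
  (1,6):dx=+3,dy=-5->D; (1,7):dx=+9,dy=-3->D; (1,8):dx=+5,dy=-9->D; (1,9):dx=-2,dy=-2->C
  (2,3):dx=+4,dy=-8->D; (2,4):dx=+2,dy=-5->D; (2,5):dx=-4,dy=-4->C; (2,6):dx=-3,dy=+3->D
  (2,7):dx=+3,dy=+5->C; (2,8):dx=-1,dy=-1->C; (2,9):dx=-8,dy=+6->D; (3,4):dx=-2,dy=+3->D
  (3,5):dx=-8,dy=+4->D; (3,6):dx=-7,dy=+11->D; (3,7):dx=-1,dy=+13->D; (3,8):dx=-5,dy=+7->D
  (3,9):dx=-12,dy=+14->D; (4,5):dx=-6,dy=+1->D; (4,6):dx=-5,dy=+8->D; (4,7):dx=+1,dy=+10->C
  (4,8):dx=-3,dy=+4->D; (4,9):dx=-10,dy=+11->D; (5,6):dx=+1,dy=+7->C; (5,7):dx=+7,dy=+9->C
  (5,8):dx=+3,dy=+3->C; (5,9):dx=-4,dy=+10->D; (6,7):dx=+6,dy=+2->C; (6,8):dx=+2,dy=-4->D
  (6,9):dx=-5,dy=+3->D; (7,8):dx=-4,dy=-6->C; (7,9):dx=-11,dy=+1->D; (8,9):dx=-7,dy=+7->D
Step 2: C = 10, D = 26, total pairs = 36.
Step 3: tau = (C - D)/(n(n-1)/2) = (10 - 26)/36 = -0.444444.
Step 4: Exact two-sided p-value (enumerate n! = 362880 permutations of y under H0): p = 0.119439.
Step 5: alpha = 0.1. fail to reject H0.

tau_b = -0.4444 (C=10, D=26), p = 0.119439, fail to reject H0.


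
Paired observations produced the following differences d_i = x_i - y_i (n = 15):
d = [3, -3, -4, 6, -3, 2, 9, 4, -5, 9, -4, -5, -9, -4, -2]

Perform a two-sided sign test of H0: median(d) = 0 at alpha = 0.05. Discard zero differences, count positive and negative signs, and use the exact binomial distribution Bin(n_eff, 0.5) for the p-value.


Step 1: Discard zero differences. Original n = 15; n_eff = number of nonzero differences = 15.
Nonzero differences (with sign): +3, -3, -4, +6, -3, +2, +9, +4, -5, +9, -4, -5, -9, -4, -2
Step 2: Count signs: positive = 6, negative = 9.
Step 3: Under H0: P(positive) = 0.5, so the number of positives S ~ Bin(15, 0.5).
Step 4: Two-sided exact p-value = sum of Bin(15,0.5) probabilities at or below the observed probability = 0.607239.
Step 5: alpha = 0.05. fail to reject H0.

n_eff = 15, pos = 6, neg = 9, p = 0.607239, fail to reject H0.


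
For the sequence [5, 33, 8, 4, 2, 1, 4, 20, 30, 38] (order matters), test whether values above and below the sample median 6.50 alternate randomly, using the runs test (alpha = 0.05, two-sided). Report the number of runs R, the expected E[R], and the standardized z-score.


Step 1: Compute median = 6.50; label A = above, B = below.
Labels in order: BAABBBBAAA  (n_A = 5, n_B = 5)
Step 2: Count runs R = 4.
Step 3: Under H0 (random ordering), E[R] = 2*n_A*n_B/(n_A+n_B) + 1 = 2*5*5/10 + 1 = 6.0000.
        Var[R] = 2*n_A*n_B*(2*n_A*n_B - n_A - n_B) / ((n_A+n_B)^2 * (n_A+n_B-1)) = 2000/900 = 2.2222.
        SD[R] = 1.4907.
Step 4: Continuity-corrected z = (R + 0.5 - E[R]) / SD[R] = (4 + 0.5 - 6.0000) / 1.4907 = -1.0062.
Step 5: Two-sided p-value via normal approximation = 2*(1 - Phi(|z|)) = 0.314305.
Step 6: alpha = 0.05. fail to reject H0.

R = 4, z = -1.0062, p = 0.314305, fail to reject H0.


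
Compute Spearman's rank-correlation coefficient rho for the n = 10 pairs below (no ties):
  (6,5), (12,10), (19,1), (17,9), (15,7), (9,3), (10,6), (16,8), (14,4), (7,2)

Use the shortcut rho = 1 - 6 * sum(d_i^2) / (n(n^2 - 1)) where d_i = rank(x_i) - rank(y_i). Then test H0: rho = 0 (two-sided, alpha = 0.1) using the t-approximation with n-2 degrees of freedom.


Step 1: Rank x and y separately (midranks; no ties here).
rank(x): 6->1, 12->5, 19->10, 17->9, 15->7, 9->3, 10->4, 16->8, 14->6, 7->2
rank(y): 5->5, 10->10, 1->1, 9->9, 7->7, 3->3, 6->6, 8->8, 4->4, 2->2
Step 2: d_i = R_x(i) - R_y(i); compute d_i^2.
  (1-5)^2=16, (5-10)^2=25, (10-1)^2=81, (9-9)^2=0, (7-7)^2=0, (3-3)^2=0, (4-6)^2=4, (8-8)^2=0, (6-4)^2=4, (2-2)^2=0
sum(d^2) = 130.
Step 3: rho = 1 - 6*130 / (10*(10^2 - 1)) = 1 - 780/990 = 0.212121.
Step 4: Under H0, t = rho * sqrt((n-2)/(1-rho^2)) = 0.6139 ~ t(8).
Step 5: Two-sided p-value from the t-distribution with 8 df = 0.556306.
Step 6: alpha = 0.1. fail to reject H0.

rho = 0.2121, p = 0.556306, fail to reject H0 at alpha = 0.1.
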